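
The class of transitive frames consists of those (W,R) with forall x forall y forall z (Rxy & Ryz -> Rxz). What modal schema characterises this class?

□q → □□q

This is transitivity; the standard corresponding axiom is 4: □q → □□q.
Suppose □q→□□q is valid. Take Rxy, Ryz and set V(q)={w : Rxw}. Then □q at x, so □□q at x, so □q at y, so q at z, i.e. Rxz.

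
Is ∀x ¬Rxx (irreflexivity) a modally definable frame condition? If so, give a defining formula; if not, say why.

No

If a class were modally definable it would be closed under surjective bounded morphisms (Goldblatt–Thomason).
The 5-cycle (worlds w0,w1,w2,w3,w4 with w0→w1→w2→w3→w4→w0) is irreflexive, and the map sending every world to a single reflexive point • is a surjective bounded morphism (forth: every edge maps to (•,•); back: every world has a successor). So any modal formula valid on the 5-cycle is also valid on the reflexive point, which is not irreflexive.
So the class is not modally definable.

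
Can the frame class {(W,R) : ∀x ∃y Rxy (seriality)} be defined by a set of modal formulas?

This is a Sahlqvist condition; the D axiom □p → ◇p defines it.
Suppose □p→◇p is valid. At any x set V(p)=W. Then □p at x, so ◇p at x, so x has a successor.

Yes, by □p → ◇p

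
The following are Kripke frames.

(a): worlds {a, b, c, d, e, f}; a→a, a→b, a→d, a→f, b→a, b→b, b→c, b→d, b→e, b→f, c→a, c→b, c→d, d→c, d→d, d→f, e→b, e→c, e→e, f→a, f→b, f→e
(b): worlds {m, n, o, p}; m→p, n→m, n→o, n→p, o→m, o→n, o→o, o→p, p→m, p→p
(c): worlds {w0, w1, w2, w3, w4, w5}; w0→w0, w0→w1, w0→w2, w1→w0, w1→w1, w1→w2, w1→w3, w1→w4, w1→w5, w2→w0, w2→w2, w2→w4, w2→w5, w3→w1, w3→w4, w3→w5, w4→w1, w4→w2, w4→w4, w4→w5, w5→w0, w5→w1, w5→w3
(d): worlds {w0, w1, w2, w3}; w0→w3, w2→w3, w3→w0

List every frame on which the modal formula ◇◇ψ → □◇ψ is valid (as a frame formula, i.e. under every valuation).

(d)

Frame correspondent (Sahlqvist): ∀x ∀y ∀z ((xR²y ∧ xRz) → ∃w (y = w ∧ zRw)) — i.e. a generalized confluence (Geach) condition.
(a): fails — aR²a, aRd but no w with a=w and dRw.
(b): fails — nR²m, nRm but no w with m=w and mRw.
(c): fails — w0R²w1, w0Rw2 but no w with w1=w and w2Rw.
(d): ✓.
Valid on: (d).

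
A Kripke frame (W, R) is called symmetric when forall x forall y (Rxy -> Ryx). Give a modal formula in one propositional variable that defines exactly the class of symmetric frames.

s → □◇s

A defining formula is s → □◇s (the B axiom).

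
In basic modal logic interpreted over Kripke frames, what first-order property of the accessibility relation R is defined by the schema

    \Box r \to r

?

reflexivity: \forall x Rxx

Suppose □r→r is valid. At any x set V(r)={w : Rxw}. Then □r holds at x, so r holds at x, i.e. Rxx.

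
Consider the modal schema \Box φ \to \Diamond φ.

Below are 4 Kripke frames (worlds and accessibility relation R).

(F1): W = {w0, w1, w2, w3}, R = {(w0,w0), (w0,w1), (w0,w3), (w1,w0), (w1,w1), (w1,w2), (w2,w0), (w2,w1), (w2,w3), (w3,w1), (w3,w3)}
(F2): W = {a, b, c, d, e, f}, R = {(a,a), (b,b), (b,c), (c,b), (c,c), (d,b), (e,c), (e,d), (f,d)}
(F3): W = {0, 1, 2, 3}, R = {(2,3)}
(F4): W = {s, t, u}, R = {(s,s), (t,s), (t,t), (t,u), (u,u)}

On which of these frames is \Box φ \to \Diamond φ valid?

(F1), (F2), (F4)

This is the axiom for seriality; its first-order frame correspondent is \forall x \exists y Rxy.
(F1): satisfies the condition.
(F2): satisfies the condition.
(F3): fails — world 0 has no successor.
(F4): satisfies the condition.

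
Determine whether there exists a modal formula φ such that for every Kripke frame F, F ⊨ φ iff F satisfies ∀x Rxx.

The condition is reflexivity. A defining modal formula is □r → r.
Suppose □r→r is valid. At any x set V(r)={w : Rxw}. Then □r holds at x, so r holds at x, i.e. Rxx.

Yes, by □r → r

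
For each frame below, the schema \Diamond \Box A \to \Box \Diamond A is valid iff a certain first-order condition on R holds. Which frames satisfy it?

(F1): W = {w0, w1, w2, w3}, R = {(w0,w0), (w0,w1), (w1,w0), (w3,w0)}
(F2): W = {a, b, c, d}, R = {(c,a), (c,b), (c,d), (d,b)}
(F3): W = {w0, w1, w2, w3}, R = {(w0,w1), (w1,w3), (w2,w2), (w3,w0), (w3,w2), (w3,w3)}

This is the axiom for convergence; its first-order frame correspondent is \forall x \forall y \forall z (Rxy \wedge Rxz \to \exists w (Ryw \wedge Rzw)).
(F1): condition met.
(F2): fails — Rca and Rca but a and a have no common successor.
(F3): fails — Rw3w2 and Rw3w0 but w2 and w0 have no common successor.
Valid on: (F1).

(F1)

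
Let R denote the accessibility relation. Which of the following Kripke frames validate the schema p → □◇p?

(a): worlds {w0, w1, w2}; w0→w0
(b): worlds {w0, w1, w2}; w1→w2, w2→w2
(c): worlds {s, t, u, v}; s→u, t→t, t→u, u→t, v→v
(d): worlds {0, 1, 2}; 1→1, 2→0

(a)

This is the axiom for symmetry; its first-order frame correspondent is ∀x ∀y (Rxy → Ryx).
(a): ✓.
(b): fails — Rw1w2 but not Rw2w1.
(c): fails — Rsu but not Rus.
(d): fails — R20 but not R02.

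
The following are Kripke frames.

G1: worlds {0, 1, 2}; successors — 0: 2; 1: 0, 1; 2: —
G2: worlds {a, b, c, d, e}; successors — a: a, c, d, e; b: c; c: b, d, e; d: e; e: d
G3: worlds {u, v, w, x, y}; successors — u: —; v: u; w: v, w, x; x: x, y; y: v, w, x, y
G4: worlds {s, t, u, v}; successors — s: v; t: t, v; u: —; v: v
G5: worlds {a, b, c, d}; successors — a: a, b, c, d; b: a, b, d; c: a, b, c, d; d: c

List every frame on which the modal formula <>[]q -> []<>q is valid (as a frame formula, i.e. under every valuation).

G4

Frame correspondent (Sahlqvist): forall x forall y forall z (Rxy & Rxz -> exists w (Ryw & Rzw)) — i.e. convergence.
G1: fails — R02 and R02 but 2 and 2 have no common successor.
G2: fails — Rae and Rad but e and d have no common successor.
G3: fails — Rvu and Rvu but u and u have no common successor.
G4: holds.
G5: fails — Rab and Rad but b and d have no common successor.
Valid on: G4.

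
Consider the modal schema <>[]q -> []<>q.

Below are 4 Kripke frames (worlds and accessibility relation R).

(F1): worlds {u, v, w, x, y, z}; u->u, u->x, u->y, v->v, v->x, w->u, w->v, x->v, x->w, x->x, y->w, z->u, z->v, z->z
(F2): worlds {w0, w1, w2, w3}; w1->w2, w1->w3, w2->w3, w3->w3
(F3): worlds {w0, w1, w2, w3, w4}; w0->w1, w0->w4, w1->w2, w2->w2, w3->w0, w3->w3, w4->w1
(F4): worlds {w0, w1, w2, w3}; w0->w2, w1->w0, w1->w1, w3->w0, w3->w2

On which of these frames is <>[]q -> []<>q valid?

Frame correspondent (Sahlqvist): forall x forall y forall z (Rxy & Rxz -> exists w (Ryw & Rzw)) — i.e. convergence.
(F1): fails — Ruu and Ruy but u and y have no common successor.
(F2): ✓.
(F3): fails — Rw0w4 and Rw0w1 but w4 and w1 have no common successor.
(F4): fails — Rw0w2 and Rw0w2 but w2 and w2 have no common successor.
Valid on: (F2).

(F2)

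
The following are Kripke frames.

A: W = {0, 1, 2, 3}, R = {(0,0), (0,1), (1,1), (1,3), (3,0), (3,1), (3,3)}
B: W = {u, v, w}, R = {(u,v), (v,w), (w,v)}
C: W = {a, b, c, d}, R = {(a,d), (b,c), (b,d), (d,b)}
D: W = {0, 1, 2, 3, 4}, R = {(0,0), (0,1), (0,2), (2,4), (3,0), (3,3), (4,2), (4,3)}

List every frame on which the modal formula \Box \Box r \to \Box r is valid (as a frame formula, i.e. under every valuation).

The schema corresponds to density: \forall x \forall y (Rxy \to \exists z (Rxz \wedge Rzy)).
A: holds.
B: fails — Ruv but no z with Ruz and Rzv.
C: fails — Rdb but no z with Rdz and Rzb.
D: fails — R24 but no z with R2z and Rz4.
Valid on: A.

A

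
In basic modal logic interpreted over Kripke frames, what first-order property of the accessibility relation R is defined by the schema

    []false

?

□⊥ is valid iff no world has any successor (otherwise □⊥ fails at any world with one).

Emptiness of R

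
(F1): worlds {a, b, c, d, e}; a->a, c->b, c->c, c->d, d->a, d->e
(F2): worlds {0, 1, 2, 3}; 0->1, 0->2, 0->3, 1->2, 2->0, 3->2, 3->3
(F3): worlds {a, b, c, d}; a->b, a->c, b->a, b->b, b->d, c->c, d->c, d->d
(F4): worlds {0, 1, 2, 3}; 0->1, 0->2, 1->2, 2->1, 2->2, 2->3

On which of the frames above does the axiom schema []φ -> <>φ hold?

(F2), (F3)

The schema corresponds to seriality: forall x exists y Rxy.
(F1): fails — world b has no successor.
(F2): holds.
(F3): holds.
(F4): fails — world 3 has no successor.
Valid on: (F2), (F3).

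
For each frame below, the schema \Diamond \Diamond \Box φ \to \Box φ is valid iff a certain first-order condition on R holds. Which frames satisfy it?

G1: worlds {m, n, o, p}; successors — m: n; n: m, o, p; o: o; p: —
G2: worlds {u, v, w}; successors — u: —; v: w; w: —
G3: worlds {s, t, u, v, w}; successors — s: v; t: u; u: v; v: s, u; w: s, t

This is the axiom for a generalized confluence (Geach) condition; its first-order frame correspondent is \forall x \forall y \forall z ((x R^2 y \wedge xRz) \to \exists w (yRw \wedge z = w)).
G1: fails — mR²o, mRn but no w with oRw and n=w.
G2: satisfies the condition.
G3: fails — wR²u, wRs but no w* with uRw* and s=w*.

G2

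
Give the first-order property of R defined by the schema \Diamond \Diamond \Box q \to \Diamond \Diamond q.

\forall x \forall y (x R^2 y \to \exists w (yRw \wedge x R^2 w))

This is a Sahlqvist (Geach-type) schema ◇^2□^1q → □^0◇^2q.
First-order correspondent: \forall x \forall y (x R^2 y \to \exists w (yRw \wedge x R^2 w)).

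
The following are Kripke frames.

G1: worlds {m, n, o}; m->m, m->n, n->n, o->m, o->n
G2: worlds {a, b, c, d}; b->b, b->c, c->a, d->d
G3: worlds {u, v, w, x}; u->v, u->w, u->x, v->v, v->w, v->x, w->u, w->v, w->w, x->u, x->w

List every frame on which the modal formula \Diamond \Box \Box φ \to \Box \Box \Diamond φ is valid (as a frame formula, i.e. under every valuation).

The schema corresponds to a generalized confluence (Geach) condition: \forall x \forall y \forall z ((xRy \wedge x R^2 z) \to \exists w (y R^2 w \wedge zRw)).
G1: satisfies the condition.
G2: fails — bRb, bR²a but no w with bR²w and aRw.
G3: satisfies the condition.

G1, G3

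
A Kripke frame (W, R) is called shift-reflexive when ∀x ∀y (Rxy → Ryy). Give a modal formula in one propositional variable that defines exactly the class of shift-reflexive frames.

□(□ψ → ψ)

A defining formula is □(□ψ → ψ) (the T□ axiom).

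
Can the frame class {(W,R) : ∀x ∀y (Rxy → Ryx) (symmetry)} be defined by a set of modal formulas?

Yes — defined by p → □◇p

The condition is symmetry. A defining modal formula is p → □◇p.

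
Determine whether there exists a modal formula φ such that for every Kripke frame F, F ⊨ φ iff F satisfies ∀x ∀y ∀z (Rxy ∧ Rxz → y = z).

Yes: it is partial functionality, defined by the CD schema ◇p → □p.

Definable; ◇p → □p defines it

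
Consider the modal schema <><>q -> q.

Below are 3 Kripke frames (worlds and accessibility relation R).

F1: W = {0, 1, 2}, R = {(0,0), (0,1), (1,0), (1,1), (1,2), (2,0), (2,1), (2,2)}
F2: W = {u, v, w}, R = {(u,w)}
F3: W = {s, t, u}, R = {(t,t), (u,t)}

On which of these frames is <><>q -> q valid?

F2

This is the axiom for a generalized confluence (Geach) condition; its first-order frame correspondent is forall x forall y (x R^2 y -> exists w (y = w & x = w)).
F1: fails — 0R²1 but 1 ≠ 0.
F2: satisfies the condition.
F3: fails — uR²t but t ≠ u.
Valid on: F2.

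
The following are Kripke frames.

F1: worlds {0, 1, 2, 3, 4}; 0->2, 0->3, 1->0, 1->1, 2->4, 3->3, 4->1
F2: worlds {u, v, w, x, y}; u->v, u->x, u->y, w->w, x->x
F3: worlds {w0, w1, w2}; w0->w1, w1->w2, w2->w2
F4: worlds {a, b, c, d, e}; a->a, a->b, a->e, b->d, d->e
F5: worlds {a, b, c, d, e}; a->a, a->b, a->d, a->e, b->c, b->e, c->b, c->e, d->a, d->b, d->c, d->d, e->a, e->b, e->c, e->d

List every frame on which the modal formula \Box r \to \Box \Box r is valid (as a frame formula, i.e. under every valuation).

Frame correspondent (Sahlqvist): \forall x \forall y \forall z (Rxy \wedge Ryz \to Rxz) — i.e. transitivity.
F1: fails — R10 and R02 but not R12.
F2: ✓.
F3: fails — Rw0w1 and Rw1w2 but not Rw0w2.
F4: fails — Rab and Rbd but not Rad.
F5: fails — Rbc and Rcb but not Rbb.

F2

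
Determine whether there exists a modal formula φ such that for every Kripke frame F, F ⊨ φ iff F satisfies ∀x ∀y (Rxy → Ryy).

Yes, by □(□p → p)

The condition is shift-reflexivity. A defining modal formula is □(□p → p).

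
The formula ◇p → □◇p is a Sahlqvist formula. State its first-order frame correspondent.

The Euclidean property

This is the 5 axiom.
Its frame correspondent is the Euclidean property — ∀x ∀y ∀z (Rxy ∧ Rxz → Ryz).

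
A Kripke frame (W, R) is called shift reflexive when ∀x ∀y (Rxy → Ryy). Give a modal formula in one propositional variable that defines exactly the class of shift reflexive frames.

□(□s → s)

A defining formula is □(□s → s) (the T□ axiom).
Suppose □(□s→s) is valid. Take Rxy and set V(s)={w : Ryw}. Then at y, □s holds; since □(□s→s) at x, □s→s at y, so s at y, i.e. Ryy.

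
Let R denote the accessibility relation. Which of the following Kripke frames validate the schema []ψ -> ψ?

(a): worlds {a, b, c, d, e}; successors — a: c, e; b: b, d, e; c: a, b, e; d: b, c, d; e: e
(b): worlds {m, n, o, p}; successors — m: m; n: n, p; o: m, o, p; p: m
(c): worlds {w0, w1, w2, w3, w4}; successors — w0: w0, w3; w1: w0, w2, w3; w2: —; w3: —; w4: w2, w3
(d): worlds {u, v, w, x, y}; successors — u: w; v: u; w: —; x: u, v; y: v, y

none

The schema corresponds to reflexivity: forall x Rxx.
(a): fails — world a does not see itself.
(b): fails — world p does not see itself.
(c): fails — world w1 does not see itself.
(d): fails — world u does not see itself.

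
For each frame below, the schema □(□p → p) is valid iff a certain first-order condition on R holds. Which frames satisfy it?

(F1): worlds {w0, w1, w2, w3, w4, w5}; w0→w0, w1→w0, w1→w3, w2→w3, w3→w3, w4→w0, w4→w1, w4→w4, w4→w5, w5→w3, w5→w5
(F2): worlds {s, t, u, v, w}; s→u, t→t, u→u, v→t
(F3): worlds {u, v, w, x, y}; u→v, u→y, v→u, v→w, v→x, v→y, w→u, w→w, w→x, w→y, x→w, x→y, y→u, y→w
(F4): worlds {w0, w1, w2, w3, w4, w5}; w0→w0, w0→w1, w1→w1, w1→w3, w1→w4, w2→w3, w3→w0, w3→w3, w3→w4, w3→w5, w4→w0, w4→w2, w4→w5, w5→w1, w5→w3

(F2)

Frame correspondent (Sahlqvist): ∀x ∀y (Rxy → Ryy) — i.e. shift-reflexivity.
(F1): fails — Rw4w1 but not Rw1w1.
(F2): ✓.
(F3): fails — Ruv but not Rvv.
(F4): fails — Rw3w5 but not Rw5w5.
Valid on: (F2).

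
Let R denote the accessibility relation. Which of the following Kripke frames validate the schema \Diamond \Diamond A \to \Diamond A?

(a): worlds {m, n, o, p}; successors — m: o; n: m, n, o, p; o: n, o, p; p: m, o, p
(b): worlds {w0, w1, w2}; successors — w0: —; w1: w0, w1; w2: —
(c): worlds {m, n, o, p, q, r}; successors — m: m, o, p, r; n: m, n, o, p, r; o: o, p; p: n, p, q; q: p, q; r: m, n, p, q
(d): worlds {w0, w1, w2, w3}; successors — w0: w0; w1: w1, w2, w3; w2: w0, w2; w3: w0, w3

Frame correspondent (Sahlqvist): \forall x \forall y \forall z (Rxy \wedge Ryz \to Rxz) — i.e. transitivity.
(a): fails — Ron and Rnm but not Rom.
(b): holds.
(c): fails — Rop and Rpn but not Ron.
(d): fails — Rw1w2 and Rw2w0 but not Rw1w0.

(b)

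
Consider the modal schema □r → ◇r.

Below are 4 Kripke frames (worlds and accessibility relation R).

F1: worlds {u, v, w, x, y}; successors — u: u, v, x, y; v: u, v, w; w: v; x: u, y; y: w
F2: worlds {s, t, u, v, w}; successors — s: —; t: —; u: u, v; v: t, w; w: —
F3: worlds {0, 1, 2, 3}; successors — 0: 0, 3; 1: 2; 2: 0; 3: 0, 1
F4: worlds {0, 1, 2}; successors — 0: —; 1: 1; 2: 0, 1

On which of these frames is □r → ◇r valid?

F1, F3

Frame correspondent (Sahlqvist): ∀x ∃y Rxy — i.e. seriality.
F1: condition met.
F2: fails — world s has no successor.
F3: condition met.
F4: fails — world 0 has no successor.
Valid on: F1, F3.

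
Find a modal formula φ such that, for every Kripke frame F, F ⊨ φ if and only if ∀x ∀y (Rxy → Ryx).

p → □◇p

A defining formula is p → □◇p (the B axiom).
Suppose p→□◇p is valid. Take Rxy and set V(p)={x}. Then p at x, so □◇p at x, so ◇p at y, so some z with Ryz has p; z=x, i.e. Ryx.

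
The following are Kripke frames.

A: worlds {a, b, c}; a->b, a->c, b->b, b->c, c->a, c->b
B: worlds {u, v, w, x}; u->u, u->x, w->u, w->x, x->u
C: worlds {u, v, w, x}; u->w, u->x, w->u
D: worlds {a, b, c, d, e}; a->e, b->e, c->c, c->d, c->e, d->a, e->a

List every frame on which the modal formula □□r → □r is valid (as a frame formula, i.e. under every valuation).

This is the axiom for density; its first-order frame correspondent is ∀x ∀y (Rxy → ∃z (Rxz ∧ Rzy)).
A: fails — Rca but no z with Rcz and Rza.
B: ✓.
C: fails — Rwu but no z with Rwz and Rzu.
D: fails — Rea but no z with Rez and Rza.

B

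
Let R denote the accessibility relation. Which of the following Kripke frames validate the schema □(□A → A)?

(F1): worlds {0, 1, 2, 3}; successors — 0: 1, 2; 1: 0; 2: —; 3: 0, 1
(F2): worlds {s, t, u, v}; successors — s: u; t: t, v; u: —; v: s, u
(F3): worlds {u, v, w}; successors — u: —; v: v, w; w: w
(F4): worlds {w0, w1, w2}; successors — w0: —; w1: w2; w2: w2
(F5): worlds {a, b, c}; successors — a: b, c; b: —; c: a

(F3), (F4)

The schema corresponds to shift-reflexivity: ∀x ∀y (Rxy → Ryy).
(F1): fails — R10 but not R00.
(F2): fails — Rtv but not Rvv.
(F3): satisfies the condition.
(F4): satisfies the condition.
(F5): fails — Rac but not Rcc.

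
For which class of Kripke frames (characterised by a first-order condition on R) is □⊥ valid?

□⊥ is valid iff no world has any successor (otherwise □⊥ fails at any world with one).

emptiness of R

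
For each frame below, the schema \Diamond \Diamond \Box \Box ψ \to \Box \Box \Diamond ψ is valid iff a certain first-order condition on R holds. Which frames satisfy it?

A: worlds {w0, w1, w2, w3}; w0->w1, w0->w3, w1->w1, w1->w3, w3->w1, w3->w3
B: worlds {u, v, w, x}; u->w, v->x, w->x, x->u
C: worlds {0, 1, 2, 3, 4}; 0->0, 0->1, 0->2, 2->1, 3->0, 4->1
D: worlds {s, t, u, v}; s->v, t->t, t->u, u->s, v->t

The schema corresponds to a generalized confluence (Geach) condition: \forall x \forall y \forall z ((x R^2 y \wedge x R^2 z) \to \exists w (y R^2 w \wedge zRw)).
A: holds.
B: fails — uR²x, uR²x but no t with xR²t and xRt.
C: fails — 0R²0, 0R²1 but no w with 0R²w and 1Rw.
D: fails — tR²s, tR²s but no w with sR²w and sRw.
Valid on: A.

A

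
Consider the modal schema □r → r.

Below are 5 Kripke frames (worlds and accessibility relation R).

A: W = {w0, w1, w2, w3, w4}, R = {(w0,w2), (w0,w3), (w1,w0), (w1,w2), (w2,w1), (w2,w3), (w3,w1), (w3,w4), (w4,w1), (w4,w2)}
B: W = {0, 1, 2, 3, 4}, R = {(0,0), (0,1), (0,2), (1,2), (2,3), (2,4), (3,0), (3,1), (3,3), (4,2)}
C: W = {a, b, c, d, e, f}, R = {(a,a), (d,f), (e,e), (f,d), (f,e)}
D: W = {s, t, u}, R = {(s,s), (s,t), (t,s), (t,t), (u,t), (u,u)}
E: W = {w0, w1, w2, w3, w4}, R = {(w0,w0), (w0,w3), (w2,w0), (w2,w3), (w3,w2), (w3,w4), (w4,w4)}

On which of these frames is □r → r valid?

Frame correspondent (Sahlqvist): ∀x Rxx — i.e. reflexivity.
A: fails — world w0 does not see itself.
B: fails — world 1 does not see itself.
C: fails — world b does not see itself.
D: condition met.
E: fails — world w1 does not see itself.

D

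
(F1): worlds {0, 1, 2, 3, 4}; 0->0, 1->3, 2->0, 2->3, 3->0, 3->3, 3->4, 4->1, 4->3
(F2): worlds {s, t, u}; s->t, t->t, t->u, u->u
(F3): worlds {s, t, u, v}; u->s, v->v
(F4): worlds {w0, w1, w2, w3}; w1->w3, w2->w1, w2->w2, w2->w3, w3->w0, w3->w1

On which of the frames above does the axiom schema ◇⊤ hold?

(F1), (F2)

The schema corresponds to seriality: ∀x ∃y Rxy.
(F1): holds.
(F2): holds.
(F3): fails — world s has no successor.
(F4): fails — world w0 has no successor.
Valid on: (F1), (F2).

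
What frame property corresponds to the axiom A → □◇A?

symmetry

Suppose A→□◇A is valid. Take Rxy and set V(A)={x}. Then A at x, so □◇A at x, so ◇A at y, so some z with Ryz has A; z=x, i.e. Ryx.
Conversely, any frame satisfying ∀x ∀y (Rxy → Ryx) validates the schema.
Frame condition: ∀x ∀y (Rxy → Ryx).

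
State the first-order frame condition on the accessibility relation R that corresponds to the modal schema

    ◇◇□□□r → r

This is a Sahlqvist (Geach-type) schema ◇^2□^3r → □^0◇^0r.
Minimal-valuation argument: fix x; take any y with xR^2y and any z with xR^0z. Set V(r) to the set of worlds R-reachable from y in exactly 3 steps. Then □^3r holds at y, so the antecedent holds at x; validity forces ◇^0r at z, giving a w with zR^0w and yR^3w.
First-order correspondent: ∀x ∀y (xR²y → ∃w (yR³w ∧ x = w)).

∀x ∀y (xR²y → ∃w (yR³w ∧ x = w))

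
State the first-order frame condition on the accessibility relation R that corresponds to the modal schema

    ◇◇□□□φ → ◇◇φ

This is a Sahlqvist (Geach-type) schema ◇^2□^3φ → □^0◇^2φ.
Minimal-valuation argument: fix x; take any y with xR^2y and any z with xR^0z. Set V(φ) to the set of worlds R-reachable from y in exactly 3 steps. Then □^3φ holds at y, so the antecedent holds at x; validity forces ◇^2φ at z, giving a w with zR^2w and yR^3w.
First-order correspondent: ∀x ∀y (xR²y → ∃w (yR³w ∧ xR²w)).

∀x ∀y (xR²y → ∃w (yR³w ∧ xR²w))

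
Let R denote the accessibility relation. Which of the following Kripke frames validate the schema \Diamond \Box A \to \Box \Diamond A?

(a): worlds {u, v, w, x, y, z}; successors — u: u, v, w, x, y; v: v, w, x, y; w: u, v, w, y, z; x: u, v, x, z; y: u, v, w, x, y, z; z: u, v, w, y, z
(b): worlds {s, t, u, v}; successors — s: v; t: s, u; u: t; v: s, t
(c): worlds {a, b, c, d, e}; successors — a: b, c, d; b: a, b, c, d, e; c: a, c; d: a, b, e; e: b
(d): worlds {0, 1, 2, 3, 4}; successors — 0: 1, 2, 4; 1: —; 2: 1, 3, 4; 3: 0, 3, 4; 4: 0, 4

(a)

The schema corresponds to convergence: \forall x \forall y \forall z (Rxy \wedge Rxz \to \exists w (Ryw \wedge Rzw)).
(a): condition met.
(b): fails — Rts and Rtu but s and u have no common successor.
(c): fails — Rbc and Rbe but c and e have no common successor.
(d): fails — R02 and R01 but 2 and 1 have no common successor.
Valid on: (a).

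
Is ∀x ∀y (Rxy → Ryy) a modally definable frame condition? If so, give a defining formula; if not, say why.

Yes: it is shift-reflexivity, defined by the T□ schema □(□q → q).
Suppose □(□q→q) is valid. Take Rxy and set V(q)={w : Ryw}. Then at y, □q holds; since □(□q→q) at x, □q→q at y, so q at y, i.e. Ryy.

Definable; □(□q → q) defines it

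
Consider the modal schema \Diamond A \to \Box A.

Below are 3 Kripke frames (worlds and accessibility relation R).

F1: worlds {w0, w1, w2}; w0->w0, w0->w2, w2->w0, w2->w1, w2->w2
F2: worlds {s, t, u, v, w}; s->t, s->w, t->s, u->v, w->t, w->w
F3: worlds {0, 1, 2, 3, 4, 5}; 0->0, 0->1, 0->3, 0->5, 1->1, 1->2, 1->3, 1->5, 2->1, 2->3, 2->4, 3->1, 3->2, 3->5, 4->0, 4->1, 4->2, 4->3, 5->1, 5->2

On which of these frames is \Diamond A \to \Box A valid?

none

This is the axiom for partial functionality; its first-order frame correspondent is \forall x \forall y \forall z (Rxy \wedge Rxz \to y = z).
F1: fails — w0 sees both w0 and w2.
F2: fails — s sees both t and w.
F3: fails — 0 sees both 0 and 1.
Valid on no frame.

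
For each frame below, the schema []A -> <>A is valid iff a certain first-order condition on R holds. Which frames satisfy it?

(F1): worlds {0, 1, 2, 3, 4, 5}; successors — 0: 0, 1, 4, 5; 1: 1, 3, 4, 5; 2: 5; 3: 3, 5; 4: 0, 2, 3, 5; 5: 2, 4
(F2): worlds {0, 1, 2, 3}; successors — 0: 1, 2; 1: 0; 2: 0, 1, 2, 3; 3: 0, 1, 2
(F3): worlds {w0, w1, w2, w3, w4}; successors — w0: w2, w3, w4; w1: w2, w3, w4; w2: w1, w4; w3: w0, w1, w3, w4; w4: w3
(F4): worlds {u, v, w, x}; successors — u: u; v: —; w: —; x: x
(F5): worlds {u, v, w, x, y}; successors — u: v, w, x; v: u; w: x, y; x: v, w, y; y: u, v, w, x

(F1), (F2), (F3), (F5)

The schema corresponds to seriality: forall x exists y Rxy.
(F1): ✓.
(F2): ✓.
(F3): ✓.
(F4): fails — world v has no successor.
(F5): ✓.
Valid on: (F1), (F2), (F3), (F5).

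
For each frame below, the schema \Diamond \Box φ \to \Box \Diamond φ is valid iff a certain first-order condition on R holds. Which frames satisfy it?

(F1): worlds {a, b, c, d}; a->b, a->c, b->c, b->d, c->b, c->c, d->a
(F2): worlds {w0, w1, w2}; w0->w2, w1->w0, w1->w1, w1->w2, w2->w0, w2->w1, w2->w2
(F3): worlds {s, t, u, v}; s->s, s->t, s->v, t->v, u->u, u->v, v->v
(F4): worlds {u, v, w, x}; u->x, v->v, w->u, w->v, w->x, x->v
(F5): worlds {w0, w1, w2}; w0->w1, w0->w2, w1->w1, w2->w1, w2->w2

(F2), (F3), (F5)

The schema corresponds to convergence: \forall x \forall y \forall z (Rxy \wedge Rxz \to \exists w (Ryw \wedge Rzw)).
(F1): fails — Rbc and Rbd but c and d have no common successor.
(F2): holds.
(F3): holds.
(F4): fails — Rwu and Rwx but u and x have no common successor.
(F5): holds.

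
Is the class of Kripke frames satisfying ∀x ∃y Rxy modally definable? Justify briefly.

Definable; □r → ◇r defines it

The condition is seriality. A defining modal formula is □r → ◇r.
Suppose □r→◇r is valid. At any x set V(r)=W. Then □r at x, so ◇r at x, so x has a successor.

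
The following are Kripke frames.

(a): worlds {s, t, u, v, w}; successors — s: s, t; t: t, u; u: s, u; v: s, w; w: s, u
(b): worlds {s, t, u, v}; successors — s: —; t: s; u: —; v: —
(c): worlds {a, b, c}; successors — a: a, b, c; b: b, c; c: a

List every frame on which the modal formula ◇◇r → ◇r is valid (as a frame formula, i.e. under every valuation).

(b)

The schema corresponds to transitivity: ∀x ∀y ∀z (Rxy ∧ Ryz → Rxz).
(a): fails — Rus and Rst but not Rut.
(b): ✓.
(c): fails — Rbc and Rca but not Rba.
Valid on: (b).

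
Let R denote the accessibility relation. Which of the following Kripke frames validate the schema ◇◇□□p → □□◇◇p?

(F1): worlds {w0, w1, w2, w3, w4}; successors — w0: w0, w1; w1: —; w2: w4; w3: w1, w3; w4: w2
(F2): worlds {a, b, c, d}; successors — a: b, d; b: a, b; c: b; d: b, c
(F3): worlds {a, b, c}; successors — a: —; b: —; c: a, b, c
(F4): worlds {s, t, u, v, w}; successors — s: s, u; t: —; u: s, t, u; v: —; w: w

The schema corresponds to a generalized confluence (Geach) condition: ∀x ∀y ∀z ((xR²y ∧ xR²z) → ∃w (yR²w ∧ zR²w)).
(F1): fails — w0R²w0, w0R²w1 but no w with w0R²w and w1R²w.
(F2): satisfies the condition.
(F3): fails — cR²a, cR²a but no w with aR²w and aR²w.
(F4): fails — sR²s, sR²t but no w* with sR²w* and tR²w*.
Valid on: (F2).

(F2)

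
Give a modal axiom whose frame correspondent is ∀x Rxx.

A defining formula is □q → q (the T axiom).
Suppose □q→q is valid. At any x set V(q)={w : Rxw}. Then □q holds at x, so q holds at x, i.e. Rxx.

□q → q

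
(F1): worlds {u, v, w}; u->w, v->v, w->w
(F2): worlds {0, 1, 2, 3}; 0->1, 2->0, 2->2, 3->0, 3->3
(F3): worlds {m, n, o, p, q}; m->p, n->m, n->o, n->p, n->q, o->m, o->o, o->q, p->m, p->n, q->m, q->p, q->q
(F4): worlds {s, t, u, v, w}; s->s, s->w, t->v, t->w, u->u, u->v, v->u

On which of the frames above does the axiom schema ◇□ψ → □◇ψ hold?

Frame correspondent (Sahlqvist): ∀x ∀y ∀z (Rxy ∧ Rxz → ∃w (Ryw ∧ Rzw)) — i.e. convergence.
(F1): holds.
(F2): fails — R01 and R01 but 1 and 1 have no common successor.
(F3): fails — Rno and Rnm but o and m have no common successor.
(F4): fails — Rsw and Rsw but w and w have no common successor.

(F1)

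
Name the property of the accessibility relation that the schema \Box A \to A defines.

Suppose □A→A is valid. At any x set V(A)={w : Rxw}. Then □A holds at x, so A holds at x, i.e. Rxx.
Conversely, any frame satisfying \forall x Rxx validates the schema.
Frame condition: \forall x Rxx.

reflexivity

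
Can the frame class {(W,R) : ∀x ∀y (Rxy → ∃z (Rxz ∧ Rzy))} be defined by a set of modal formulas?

Yes, by □□q → □q

Yes: it is density, defined by the C4 schema □□q → □q.
Suppose □□q→□q is valid. Take Rxy and set V(q)={w : xR²w}. Then □□q at x, so □q at x, so q at y, i.e. ∃z(Rxz∧Rzy).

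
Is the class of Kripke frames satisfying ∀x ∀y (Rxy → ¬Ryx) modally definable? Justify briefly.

Modal frame validity is preserved under surjective bounded morphisms.
The 3-cycle (worlds s,t,u with s→t→u→s) is asymmetric. Mapping every world to a single reflexive point • is a surjective bounded morphism, and the reflexive point is not asymmetric (R•• but asymmetry requires ¬R••).
Hence asymmetry is not modally definable.

Not definable by any modal formula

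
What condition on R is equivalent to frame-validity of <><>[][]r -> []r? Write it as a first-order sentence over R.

forall x forall y forall z ((x R^2 y & xRz) -> exists w (y R^2 w & z = w))

This is a Sahlqvist (Geach-type) schema ◇^2□^2r → □^1◇^0r.
Minimal-valuation argument: fix x; take any y with xR^2y and any z with xR^1z. Set V(r) to the set of worlds R-reachable from y in exactly 2 steps. Then □^2r holds at y, so the antecedent holds at x; validity forces ◇^0r at z, giving a w with zR^0w and yR^2w.
First-order correspondent: forall x forall y forall z ((x R^2 y & xRz) -> exists w (y R^2 w & z = w)).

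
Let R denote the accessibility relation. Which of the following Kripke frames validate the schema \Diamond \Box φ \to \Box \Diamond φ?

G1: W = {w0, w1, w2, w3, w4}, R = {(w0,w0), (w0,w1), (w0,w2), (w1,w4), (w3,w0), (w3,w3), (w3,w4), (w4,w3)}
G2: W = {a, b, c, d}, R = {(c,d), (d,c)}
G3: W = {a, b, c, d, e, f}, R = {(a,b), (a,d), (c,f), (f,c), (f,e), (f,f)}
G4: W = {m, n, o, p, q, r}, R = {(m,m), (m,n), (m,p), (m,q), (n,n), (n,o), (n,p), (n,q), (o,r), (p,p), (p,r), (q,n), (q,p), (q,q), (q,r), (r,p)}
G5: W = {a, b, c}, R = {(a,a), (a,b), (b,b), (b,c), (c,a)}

This is the axiom for convergence; its first-order frame correspondent is \forall x \forall y \forall z (Rxy \wedge Rxz \to \exists w (Ryw \wedge Rzw)).
G1: fails — Rw0w1 and Rw0w0 but w1 and w0 have no common successor.
G2: ✓.
G3: fails — Rab and Rab but b and b have no common successor.
G4: fails — Rnn and Rno but n and o have no common successor.
G5: fails — Rbc and Rbb but c and b have no common successor.
Valid on: G2.

G2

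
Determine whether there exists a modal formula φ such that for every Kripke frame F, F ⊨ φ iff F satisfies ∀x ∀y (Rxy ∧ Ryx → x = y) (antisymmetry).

Any modally definable frame class is closed under surjective bounded morphisms.
The 4-cycle (worlds s,t,u,v with s→t→u→v→s) is antisymmetric. Sending even-indexed worlds to s and odd-indexed worlds to t is a surjective bounded morphism onto the two-world frame with s↔t, which is not antisymmetric.
So the class is not modally definable.

Not modally definable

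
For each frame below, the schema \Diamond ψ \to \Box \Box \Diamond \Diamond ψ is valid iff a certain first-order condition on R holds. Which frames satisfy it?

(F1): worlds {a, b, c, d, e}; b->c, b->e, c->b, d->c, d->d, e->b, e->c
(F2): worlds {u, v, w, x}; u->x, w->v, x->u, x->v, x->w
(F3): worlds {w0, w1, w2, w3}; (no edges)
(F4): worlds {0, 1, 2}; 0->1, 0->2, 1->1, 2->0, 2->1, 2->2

Frame correspondent (Sahlqvist): \forall x \forall y \forall z ((xRy \wedge x R^2 z) \to \exists w (y = w \wedge z R^2 w)) — i.e. a generalized confluence (Geach) condition.
(F1): fails — bRe, bR²b but no w with e=w and bR²w.
(F2): fails — uRx, uR²u but no t with x=t and uR²t.
(F3): satisfies the condition.
(F4): fails — 0R2, 0R²1 but no w with 2=w and 1R²w.
Valid on: (F3).

(F3)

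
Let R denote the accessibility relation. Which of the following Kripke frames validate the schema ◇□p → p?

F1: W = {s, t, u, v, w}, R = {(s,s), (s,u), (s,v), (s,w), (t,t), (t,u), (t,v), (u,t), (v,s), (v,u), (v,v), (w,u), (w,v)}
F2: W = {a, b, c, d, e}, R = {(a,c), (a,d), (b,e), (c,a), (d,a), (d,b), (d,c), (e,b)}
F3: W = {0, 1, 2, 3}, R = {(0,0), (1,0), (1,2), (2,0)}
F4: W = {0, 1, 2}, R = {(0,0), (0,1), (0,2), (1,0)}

The schema corresponds to symmetry: ∀x ∀y (Rxy → Ryx).
F1: fails — Rtv but not Rvt.
F2: fails — Rdc but not Rcd.
F3: fails — R10 but not R01.
F4: fails — R02 but not R20.

none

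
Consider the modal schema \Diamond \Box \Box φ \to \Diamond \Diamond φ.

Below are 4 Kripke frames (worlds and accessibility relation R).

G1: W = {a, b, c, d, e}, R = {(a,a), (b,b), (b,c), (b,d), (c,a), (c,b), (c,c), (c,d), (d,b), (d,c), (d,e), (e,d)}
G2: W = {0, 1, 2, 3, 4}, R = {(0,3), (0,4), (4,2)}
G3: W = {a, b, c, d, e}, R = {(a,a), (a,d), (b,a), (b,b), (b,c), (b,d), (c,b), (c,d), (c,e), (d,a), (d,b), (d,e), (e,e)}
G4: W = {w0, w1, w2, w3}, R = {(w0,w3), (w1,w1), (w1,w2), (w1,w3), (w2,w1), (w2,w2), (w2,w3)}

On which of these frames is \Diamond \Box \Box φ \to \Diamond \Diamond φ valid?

The schema corresponds to a generalized confluence (Geach) condition: \forall x \forall y (xRy \to \exists w (y R^2 w \wedge x R^2 w)).
G1: holds.
G2: fails — 0R3 but no w with 3R²w and 0R²w.
G3: holds.
G4: fails — w0Rw3 but no w with w3R²w and w0R²w.

G1, G3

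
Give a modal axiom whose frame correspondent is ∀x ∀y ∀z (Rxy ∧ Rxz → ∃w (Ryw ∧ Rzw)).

This is convergence; the standard corresponding axiom is .2: ◇□s → □◇s.
Suppose ◇□s→□◇s is valid. Take Rxy, Rxz and set V(s)={w : Ryw}. Then □s at y so ◇□s at x, so □◇s at x, so ◇s at z, giving w with Rzw and Ryw.

◇□s → □◇s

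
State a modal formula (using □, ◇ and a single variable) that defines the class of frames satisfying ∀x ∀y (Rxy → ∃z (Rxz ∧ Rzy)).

□□r → □r

This is density; the standard corresponding axiom is C4: □□r → □r.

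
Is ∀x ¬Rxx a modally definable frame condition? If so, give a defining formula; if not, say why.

Modal frame validity is preserved under surjective bounded morphisms.
The 5-cycle (worlds s,t,u,v,w with s→t→u→v→w→s) is irreflexive, and the map sending every world to a single reflexive point • is a surjective bounded morphism (forth: every edge maps to (•,•); back: every world has a successor). So any modal formula valid on the 5-cycle is also valid on the reflexive point, which is not irreflexive.
So the class is not modally definable.

Not definable by any modal formula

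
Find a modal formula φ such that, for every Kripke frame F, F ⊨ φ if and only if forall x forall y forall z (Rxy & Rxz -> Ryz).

The condition is the Euclidean property. The 5 schema ◇r → □◇r defines it.
Suppose ◇r→□◇r is valid. Take Rxy, Rxz and set V(r)={y}. Then ◇r at x, so □◇r at x, so ◇r at z, so some w with Rzw has r; w=y, i.e. Rzy. By symmetry of the argument, Ryz.

◇r → □◇r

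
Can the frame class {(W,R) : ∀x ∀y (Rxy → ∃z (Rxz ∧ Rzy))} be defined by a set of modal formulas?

Definable; □□r → □r defines it

Yes: it is density, defined by the C4 schema □□r → □r.
Suppose □□r→□r is valid. Take Rxy and set V(r)={w : xR²w}. Then □□r at x, so □r at x, so r at y, i.e. ∃z(Rxz∧Rzy).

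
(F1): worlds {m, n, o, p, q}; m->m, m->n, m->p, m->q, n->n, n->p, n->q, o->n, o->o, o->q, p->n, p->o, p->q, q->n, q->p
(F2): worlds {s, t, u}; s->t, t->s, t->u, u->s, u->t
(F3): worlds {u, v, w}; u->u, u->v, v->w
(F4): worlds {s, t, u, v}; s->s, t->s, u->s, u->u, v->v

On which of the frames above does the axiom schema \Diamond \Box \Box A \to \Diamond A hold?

(F1), (F2), (F4)

Frame correspondent (Sahlqvist): \forall x \forall y (xRy \to \exists w (y R^2 w \wedge xRw)) — i.e. a generalized confluence (Geach) condition.
(F1): holds.
(F2): holds.
(F3): fails — uRv but no t with vR²t and uRt.
(F4): holds.
Valid on: (F1), (F2), (F4).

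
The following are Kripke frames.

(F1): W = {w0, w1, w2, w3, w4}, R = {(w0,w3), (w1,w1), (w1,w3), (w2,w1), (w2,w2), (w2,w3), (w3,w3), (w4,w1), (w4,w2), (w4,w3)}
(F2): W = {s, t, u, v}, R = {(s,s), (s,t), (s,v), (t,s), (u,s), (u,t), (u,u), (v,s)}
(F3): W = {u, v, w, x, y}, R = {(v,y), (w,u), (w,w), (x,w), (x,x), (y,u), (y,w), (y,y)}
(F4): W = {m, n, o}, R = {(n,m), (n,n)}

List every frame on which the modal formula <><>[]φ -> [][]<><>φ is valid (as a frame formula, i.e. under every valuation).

The schema corresponds to a generalized confluence (Geach) condition: forall x forall y forall z ((x R^2 y & x R^2 z) -> exists w (yRw & z R^2 w)).
(F1): satisfies the condition.
(F2): satisfies the condition.
(F3): fails — vR²u, vR²u but no t with uRt and uR²t.
(F4): fails — nR²m, nR²m but no w with mRw and mR²w.
Valid on: (F1), (F2).

(F1), (F2)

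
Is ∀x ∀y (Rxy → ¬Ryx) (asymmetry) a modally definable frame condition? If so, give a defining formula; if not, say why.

Modal frame validity is preserved under surjective bounded morphisms.
The 4-cycle (worlds a,b,c,d with a→b→c→d→a) is asymmetric. Mapping every world to a single reflexive point • is a surjective bounded morphism, and the reflexive point is not asymmetric (R•• but asymmetry requires ¬R••).
Hence asymmetry is not modally definable.

No — not modally definable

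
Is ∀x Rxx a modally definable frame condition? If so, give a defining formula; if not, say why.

Yes, by □p → p

The condition is reflexivity. A defining modal formula is □p → p.
Suppose □p→p is valid. At any x set V(p)={w : Rxw}. Then □p holds at x, so p holds at x, i.e. Rxx.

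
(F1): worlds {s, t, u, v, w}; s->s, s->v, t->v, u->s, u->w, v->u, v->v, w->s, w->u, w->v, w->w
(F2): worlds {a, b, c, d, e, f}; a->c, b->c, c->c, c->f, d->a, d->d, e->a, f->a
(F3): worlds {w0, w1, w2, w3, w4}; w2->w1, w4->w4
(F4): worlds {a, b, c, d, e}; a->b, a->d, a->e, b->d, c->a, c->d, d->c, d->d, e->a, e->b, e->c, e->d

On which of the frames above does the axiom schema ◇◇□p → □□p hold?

(F3)

Frame correspondent (Sahlqvist): ∀x ∀y ∀z ((xR²y ∧ xR²z) → ∃w (yRw ∧ z = w)) — i.e. a generalized confluence (Geach) condition.
(F1): fails — sR²s, sR²u but no w* with sRw* and u=w*.
(F2): fails — aR²f, aR²c but no w with fRw and c=w.
(F3): ✓.
(F4): fails — aR²a, aR²a but no w with aRw and a=w.
Valid on: (F3).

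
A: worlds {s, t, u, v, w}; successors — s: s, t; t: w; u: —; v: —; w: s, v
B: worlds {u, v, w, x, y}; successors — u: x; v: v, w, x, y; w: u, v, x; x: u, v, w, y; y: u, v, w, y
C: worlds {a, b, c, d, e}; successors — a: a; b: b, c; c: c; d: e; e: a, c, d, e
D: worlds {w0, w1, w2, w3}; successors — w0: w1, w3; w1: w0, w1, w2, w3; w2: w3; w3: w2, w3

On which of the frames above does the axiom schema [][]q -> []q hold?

C, D

Frame correspondent (Sahlqvist): forall x forall y (Rxy -> exists z (Rxz & Rzy)) — i.e. density.
A: fails — Rtw but no z with Rtz and Rzw.
B: fails — Rux but no z with Ruz and Rzx.
C: holds.
D: holds.
Valid on: C, D.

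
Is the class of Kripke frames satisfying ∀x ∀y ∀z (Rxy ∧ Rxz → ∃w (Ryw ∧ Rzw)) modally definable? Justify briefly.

Yes: it is convergence, defined by the .2 schema ◇□r → □◇r.
Suppose ◇□r→□◇r is valid. Take Rxy, Rxz and set V(r)={w : Ryw}. Then □r at y so ◇□r at x, so □◇r at x, so ◇r at z, giving w with Rzw and Ryw.

Definable; ◇□r → □◇r defines it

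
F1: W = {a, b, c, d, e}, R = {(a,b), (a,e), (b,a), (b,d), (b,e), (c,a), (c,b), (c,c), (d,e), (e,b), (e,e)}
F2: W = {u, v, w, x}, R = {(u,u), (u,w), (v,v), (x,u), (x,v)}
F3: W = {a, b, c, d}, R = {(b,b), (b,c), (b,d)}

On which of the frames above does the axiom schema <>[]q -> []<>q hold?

This is the axiom for convergence; its first-order frame correspondent is forall x forall y forall z (Rxy & Rxz -> exists w (Ryw & Rzw)).
F1: ✓.
F2: fails — Ruw and Ruw but w and w have no common successor.
F3: fails — Rbd and Rbd but d and d have no common successor.

F1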